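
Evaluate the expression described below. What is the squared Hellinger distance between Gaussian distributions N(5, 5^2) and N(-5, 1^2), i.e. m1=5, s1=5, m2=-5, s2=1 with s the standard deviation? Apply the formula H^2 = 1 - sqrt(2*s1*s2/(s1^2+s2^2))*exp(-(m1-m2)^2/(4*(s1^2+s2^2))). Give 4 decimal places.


Squared Hellinger distance for Gaussians:
H^2 = 1 - sqrt(2*s1*s2/(s1^2+s2^2)) * exp(-(m1-m2)^2/(4*(s1^2+s2^2))).
s1^2 = 25, s2^2 = 1, s1^2+s2^2 = 26.
sqrt(2*5*1/(26)) = 0.620174.
(m1-m2)^2 = (10)^2 = 100.
exp(-100/(4*26)) = exp(-0.961538) = 0.382304.
H^2 = 1 - 0.620174*0.382304 = 0.7629

0.7629


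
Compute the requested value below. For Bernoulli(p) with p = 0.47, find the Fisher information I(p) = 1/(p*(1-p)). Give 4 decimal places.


For Bernoulli(p), Fisher information is I(p) = 1/(p*(1-p)).
p = 0.47, 1-p = 0.53.
p*(1-p) = 0.2491.
I(p) = 1/0.2491 = 4.0145

4.0145


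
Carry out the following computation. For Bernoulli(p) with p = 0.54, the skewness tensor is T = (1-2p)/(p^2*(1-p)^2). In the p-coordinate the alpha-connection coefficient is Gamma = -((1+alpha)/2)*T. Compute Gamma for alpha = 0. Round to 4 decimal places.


Skewness (Amari-Chentsov) tensor: T = (1-2p)/(p^2*(1-p)^2).
p = 0.54, 1-2p = -0.08, p^2 = 0.2916, (1-p)^2 = 0.2116.
T = -0.08/(0.2916 * 0.2116) = -1.296543.
In the p-coordinate, Gamma^(alpha) = Gamma^(0) - (alpha/2)*T with Gamma^(0) = (1/2)*g'(p) = -T/2,
so Gamma^(alpha) = -((1+alpha)/2)*T.
alpha = 0, -(1+alpha)/2 = -0.5.
Gamma = -0.5 * -1.296543 = 0.6483

0.6483


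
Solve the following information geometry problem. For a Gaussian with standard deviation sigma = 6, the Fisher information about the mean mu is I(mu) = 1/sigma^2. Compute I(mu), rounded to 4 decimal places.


The Fisher information for the mean of a normal distribution is I(mu) = 1/sigma^2.
sigma = 6, so sigma^2 = 36.
I(mu) = 1/36 = 0.0278

0.0278


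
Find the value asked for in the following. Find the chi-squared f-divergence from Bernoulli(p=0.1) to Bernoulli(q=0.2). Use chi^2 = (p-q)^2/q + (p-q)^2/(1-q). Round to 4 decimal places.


Chi-squared divergence between Bernoulli distributions:
chi^2 = (p-q)^2/q + (p-q)^2/(1-q).
p = 0.1, q = 0.2, p-q = -0.1.
(p-q)^2 = 0.01.
term1 = 0.01/0.2 = 0.05.
term2 = 0.01/0.8 = 0.0125.
chi^2 = 0.05 + 0.0125 = 0.0625

0.0625


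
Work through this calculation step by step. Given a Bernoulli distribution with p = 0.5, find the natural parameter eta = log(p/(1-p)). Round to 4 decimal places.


Natural parameter for Bernoulli: eta = log(p/(1-p)).
p = 0.5, 1-p = 0.5.
p/(1-p) = 1.0.
eta = log(1.0) = 0.0000

0.0000


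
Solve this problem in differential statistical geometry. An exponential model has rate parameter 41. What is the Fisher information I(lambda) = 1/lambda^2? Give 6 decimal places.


Fisher information for exponential: I(lambda) = 1/lambda^2.
lambda = 41, lambda^2 = 1681.
I = 1/1681 = 0.000595

0.000595


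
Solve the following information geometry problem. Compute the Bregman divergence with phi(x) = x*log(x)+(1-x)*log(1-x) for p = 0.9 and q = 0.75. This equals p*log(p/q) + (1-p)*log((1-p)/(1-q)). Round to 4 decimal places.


Bregman divergence with negative entropy generator:
D = p*log(p/q) + (1-p)*log((1-p)/(1-q)).
p = 0.9, q = 0.75.
p*log(p/q) = 0.9*log(0.9/0.75) = 0.164089.
(1-p)*log((1-p)/(1-q)) = 0.1*log(0.1/0.25) = -0.091629.
D = 0.164089 + -0.091629 = 0.0725

0.0725


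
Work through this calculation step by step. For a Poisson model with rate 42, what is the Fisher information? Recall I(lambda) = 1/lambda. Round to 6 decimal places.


Fisher information for Poisson: I(lambda) = 1/lambda.
lambda = 42.
I(lambda) = 1/42 = 0.023810

0.023810


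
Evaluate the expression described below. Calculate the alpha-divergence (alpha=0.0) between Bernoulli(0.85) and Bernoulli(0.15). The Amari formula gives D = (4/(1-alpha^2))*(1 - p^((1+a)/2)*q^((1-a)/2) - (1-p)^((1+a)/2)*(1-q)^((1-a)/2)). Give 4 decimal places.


Amari alpha-divergence:
D = (4/(1-alpha^2))*(1 - p^((1+a)/2)*q^((1-a)/2) - (1-p)^((1+a)/2)*(1-q)^((1-a)/2)).
alpha = 0.0, p = 0.85, q = 0.15.
e1 = (1+alpha)/2 = 0.5, e2 = (1-alpha)/2 = 0.5.
t1 = p^e1 * q^e2 = 0.85^0.5 * 0.15^0.5 = 0.357071.
t2 = (1-p)^e1 * (1-q)^e2 = 0.15^0.5 * 0.85^0.5 = 0.357071.
4/(1-alpha^2) = 4.0.
D = 4.0*(1 - 0.357071 - 0.357071) = 1.1434

1.1434


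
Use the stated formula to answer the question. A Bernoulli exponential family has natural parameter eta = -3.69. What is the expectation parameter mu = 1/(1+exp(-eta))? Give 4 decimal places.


Dual coordinate (expectation parameter) for Bernoulli:
mu = 1/(1+exp(-eta)).
eta = -3.69.
exp(-eta) = exp(3.69) = 40.044847.
mu = 1/(1+40.044847) = 0.0244

0.0244


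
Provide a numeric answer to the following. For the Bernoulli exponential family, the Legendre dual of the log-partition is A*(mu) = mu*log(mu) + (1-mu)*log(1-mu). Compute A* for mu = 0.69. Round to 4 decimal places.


Legendre transform for Bernoulli:
A*(mu) = mu*log(mu) + (1-mu)*log(1-mu).
mu = 0.69, 1-mu = 0.31.
mu*log(mu) = 0.69*log(0.69) = -0.256034.
(1-mu)*log(1-mu) = 0.31*log(0.31) = -0.363067.
A* = -0.256034 + -0.363067 = -0.6191

-0.6191


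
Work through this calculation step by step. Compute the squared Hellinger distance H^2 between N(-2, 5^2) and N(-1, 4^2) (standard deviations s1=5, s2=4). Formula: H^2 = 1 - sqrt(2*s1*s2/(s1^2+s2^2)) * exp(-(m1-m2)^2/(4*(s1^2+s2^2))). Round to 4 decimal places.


Squared Hellinger distance for Gaussians:
H^2 = 1 - sqrt(2*s1*s2/(s1^2+s2^2)) * exp(-(m1-m2)^2/(4*(s1^2+s2^2))).
s1^2 = 25, s2^2 = 16, s1^2+s2^2 = 41.
sqrt(2*5*4/(41)) = 0.98773.
(m1-m2)^2 = (-1)^2 = 1.
exp(-1/(4*41)) = exp(-0.006098) = 0.993921.
H^2 = 1 - 0.98773*0.993921 = 0.0183

0.0183


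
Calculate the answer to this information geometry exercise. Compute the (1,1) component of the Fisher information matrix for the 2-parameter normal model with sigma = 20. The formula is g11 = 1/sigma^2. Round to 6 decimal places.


For the 2-parameter normal family, the Fisher metric has:
  g11 = 1/sigma^2, g22 = 2/sigma^2.
sigma = 20, sigma^2 = 400.
g11 = 0.002500

0.002500


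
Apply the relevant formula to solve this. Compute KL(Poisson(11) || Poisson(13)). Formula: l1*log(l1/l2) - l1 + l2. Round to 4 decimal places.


KL divergence for Poisson:
KL = l1*log(l1/l2) - l1 + l2.
l1 = 11, l2 = 13.
log(11/13) = -0.167054.
l1*log(l1/l2) = 11 * -0.167054 = -1.837595.
KL = -1.837595 - 11 + 13 = 0.1624

0.1624


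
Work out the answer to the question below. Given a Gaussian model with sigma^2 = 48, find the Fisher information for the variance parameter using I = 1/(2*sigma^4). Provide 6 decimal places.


Fisher information for variance: I(sigma^2) = 1/(2*sigma^4).
sigma^2 = 48, so sigma^4 = 2304.
I = 1/(2*2304) = 1/4608 = 0.000217

0.000217


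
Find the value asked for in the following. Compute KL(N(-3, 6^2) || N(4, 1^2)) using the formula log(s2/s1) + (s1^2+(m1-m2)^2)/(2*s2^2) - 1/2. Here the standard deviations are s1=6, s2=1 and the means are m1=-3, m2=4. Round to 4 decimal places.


KL divergence between normal distributions:
KL = log(s2/s1) + (s1^2 + (m1-m2)^2)/(2*s2^2) - 1/2.
log(1/6) = -1.791759.
(6^2 + (-3-4)^2)/(2*1^2) = (36 + 49)/2 = 42.5.
KL = -1.791759 + 42.5 - 0.5 = 40.2082

40.2082


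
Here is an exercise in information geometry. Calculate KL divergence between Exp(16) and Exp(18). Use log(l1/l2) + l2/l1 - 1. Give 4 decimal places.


KL divergence for exponential family:
KL = log(l1/l2) + l2/l1 - 1.
log(16/18) = -0.117783.
18/16 = 1.125.
KL = -0.117783 + 1.125 - 1 = 0.0072

0.0072


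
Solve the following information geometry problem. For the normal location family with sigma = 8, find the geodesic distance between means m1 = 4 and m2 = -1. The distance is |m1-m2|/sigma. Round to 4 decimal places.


On the fixed-variance normal subfamily, geodesic distance = |m1-m2|/sigma.
|4 - -1| = 5.
sigma = 8.
d = 5/8 = 0.6250

0.6250


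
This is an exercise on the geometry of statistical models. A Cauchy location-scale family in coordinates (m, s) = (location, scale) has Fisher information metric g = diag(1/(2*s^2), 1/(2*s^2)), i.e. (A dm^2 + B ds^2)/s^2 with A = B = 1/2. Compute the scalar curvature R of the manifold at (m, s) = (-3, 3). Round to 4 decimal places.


The metric has the form g = (A dm^2 + B ds^2)/s^2 with A = 1/2, B = 1/2.
Substitute u = sqrt(A/B)*m: g = B*(du^2 + ds^2)/s^2, i.e. B times the
Poincare upper half-plane metric, which has constant Gaussian curvature -1.
Scaling a 2D metric by a constant c divides the Gaussian curvature by c,
so K = -1/B = -1/(1/2) = -2.0000 everywhere (the point (m, s) = (-3, 3) is irrelevant:
the curvature is constant).
Scalar curvature in dimension 2: R = 2K = -2/(1/2) = -4.0000.

-4.0000


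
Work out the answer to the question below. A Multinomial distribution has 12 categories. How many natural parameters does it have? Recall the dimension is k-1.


Exponential family dimension calculation:
For Multinomial with k=12 categories, dim = k-1 = 11.

11


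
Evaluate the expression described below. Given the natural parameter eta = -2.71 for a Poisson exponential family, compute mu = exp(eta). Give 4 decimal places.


Expectation parameter for Poisson exponential family:
mu = exp(eta).
eta = -2.71.
mu = exp(-2.71) = 0.0665

0.0665


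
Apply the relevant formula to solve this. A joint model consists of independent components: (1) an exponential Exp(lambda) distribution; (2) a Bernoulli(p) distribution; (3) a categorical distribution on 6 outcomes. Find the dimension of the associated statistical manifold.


The dimension of a statistical manifold equals the number of free
(independent) real parameters of the model. For a product of independent
blocks the parameter counts add.
- exponential (lambda): 1.
- Bernoulli (p): 1.
- categorical on 6 outcomes (probabilities sum to 1): 6-1 = 5.
Total = 1 + 1 + 5 = 7.
Dimension = 7

7


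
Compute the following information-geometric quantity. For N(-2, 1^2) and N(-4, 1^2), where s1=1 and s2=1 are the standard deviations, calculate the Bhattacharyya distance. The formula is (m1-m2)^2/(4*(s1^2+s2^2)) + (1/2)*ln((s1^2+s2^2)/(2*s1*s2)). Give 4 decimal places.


Bhattacharyya distance between two Gaussians:
DB = (m1-m2)^2/(4*(s1^2+s2^2)) + (1/2)*ln((s1^2+s2^2)/(2*s1*s2)).
(m1-m2)^2 = (2)^2 = 4.
s1^2+s2^2 = 1 + 1 = 2.
term1 = 4/8 = 0.5.
term2 = 0.5*ln(2/2.0) = 0.0.
DB = 0.5 + 0.0 = 0.5000

0.5000


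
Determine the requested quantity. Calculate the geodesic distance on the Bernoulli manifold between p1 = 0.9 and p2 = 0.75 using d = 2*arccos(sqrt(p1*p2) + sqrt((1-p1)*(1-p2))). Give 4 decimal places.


Geodesic distance on Bernoulli manifold:
d(p1,p2) = 2*arccos(sqrt(p1*p2) + sqrt((1-p1)*(1-p2))).
sqrt(p1*p2) = sqrt(0.9*0.75) = 0.821584.
sqrt((1-p1)*(1-p2)) = sqrt(0.1*0.25) = 0.158114.
arg = 0.821584 + 0.158114 = 0.979698.
d = 2*arccos(0.979698) = 0.4037

0.4037


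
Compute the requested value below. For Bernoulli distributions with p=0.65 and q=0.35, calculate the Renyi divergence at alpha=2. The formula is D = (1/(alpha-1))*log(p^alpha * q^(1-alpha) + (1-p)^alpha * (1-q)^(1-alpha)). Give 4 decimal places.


Renyi divergence of order alpha between Bernoulli distributions:
D = (1/(alpha-1))*log(p^alpha * q^(1-alpha) + (1-p)^alpha * (1-q)^(1-alpha)).
alpha = 2, p = 0.65, q = 0.35.
p^alpha * q^(1-alpha) = 0.65^2 * 0.35^-1 = 1.207143.
(1-p)^alpha * (1-q)^(1-alpha) = 0.35^2 * 0.65^-1 = 0.188462.
sum = 1.207143 + 0.188462 = 1.395604.
D = (1/1)*log(1.395604) = 0.3333

0.3333


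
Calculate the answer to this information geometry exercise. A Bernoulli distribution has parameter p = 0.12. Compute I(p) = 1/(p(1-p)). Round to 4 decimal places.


For Bernoulli(p), Fisher information is I(p) = 1/(p*(1-p)).
p = 0.12, 1-p = 0.88.
p*(1-p) = 0.1056.
I(p) = 1/0.1056 = 9.4697

9.4697


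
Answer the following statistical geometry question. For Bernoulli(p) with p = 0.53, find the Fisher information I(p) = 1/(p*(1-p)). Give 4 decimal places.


For Bernoulli(p), Fisher information is I(p) = 1/(p*(1-p)).
p = 0.53, 1-p = 0.47.
p*(1-p) = 0.2491.
I(p) = 1/0.2491 = 4.0145

4.0145


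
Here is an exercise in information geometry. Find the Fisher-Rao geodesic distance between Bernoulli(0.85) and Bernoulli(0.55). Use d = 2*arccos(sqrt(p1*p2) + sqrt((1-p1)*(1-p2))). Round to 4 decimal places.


Geodesic distance on Bernoulli manifold:
d(p1,p2) = 2*arccos(sqrt(p1*p2) + sqrt((1-p1)*(1-p2))).
sqrt(p1*p2) = sqrt(0.85*0.55) = 0.68374.
sqrt((1-p1)*(1-p2)) = sqrt(0.15*0.45) = 0.259808.
arg = 0.68374 + 0.259808 = 0.943547.
d = 2*arccos(0.943547) = 0.6752

0.6752


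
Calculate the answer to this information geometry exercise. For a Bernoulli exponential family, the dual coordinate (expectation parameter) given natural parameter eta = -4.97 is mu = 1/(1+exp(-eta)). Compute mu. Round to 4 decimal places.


Dual coordinate (expectation parameter) for Bernoulli:
mu = 1/(1+exp(-eta)).
eta = -4.97.
exp(-eta) = exp(4.97) = 144.026887.
mu = 1/(1+144.026887) = 0.0069

0.0069


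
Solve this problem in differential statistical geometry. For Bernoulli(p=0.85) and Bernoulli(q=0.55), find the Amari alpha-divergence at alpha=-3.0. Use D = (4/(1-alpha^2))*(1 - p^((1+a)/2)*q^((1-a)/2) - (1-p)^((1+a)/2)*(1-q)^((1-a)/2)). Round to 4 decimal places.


Amari alpha-divergence:
D = (4/(1-alpha^2))*(1 - p^((1+a)/2)*q^((1-a)/2) - (1-p)^((1+a)/2)*(1-q)^((1-a)/2)).
alpha = -3.0, p = 0.85, q = 0.55.
e1 = (1+alpha)/2 = -1.0, e2 = (1-alpha)/2 = 2.0.
t1 = p^e1 * q^e2 = 0.85^-1.0 * 0.55^2.0 = 0.355882.
t2 = (1-p)^e1 * (1-q)^e2 = 0.15^-1.0 * 0.45^2.0 = 1.35.
4/(1-alpha^2) = -0.5.
D = -0.5*(1 - 0.355882 - 1.35) = 0.3529

0.3529


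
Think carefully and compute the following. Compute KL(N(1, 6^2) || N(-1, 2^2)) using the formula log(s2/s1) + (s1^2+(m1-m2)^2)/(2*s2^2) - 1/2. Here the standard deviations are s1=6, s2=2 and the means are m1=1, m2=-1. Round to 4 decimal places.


KL divergence between normal distributions:
KL = log(s2/s1) + (s1^2 + (m1-m2)^2)/(2*s2^2) - 1/2.
log(2/6) = -1.098612.
(6^2 + (1--1)^2)/(2*2^2) = (36 + 4)/8 = 5.0.
KL = -1.098612 + 5.0 - 0.5 = 3.4014

3.4014


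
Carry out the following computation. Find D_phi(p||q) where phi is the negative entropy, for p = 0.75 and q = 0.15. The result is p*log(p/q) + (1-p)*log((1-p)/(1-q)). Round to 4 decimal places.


Bregman divergence with negative entropy generator:
D = p*log(p/q) + (1-p)*log((1-p)/(1-q)).
p = 0.75, q = 0.15.
p*log(p/q) = 0.75*log(0.75/0.15) = 1.207078.
(1-p)*log((1-p)/(1-q)) = 0.25*log(0.25/0.85) = -0.305944.
D = 1.207078 + -0.305944 = 0.9011

0.9011


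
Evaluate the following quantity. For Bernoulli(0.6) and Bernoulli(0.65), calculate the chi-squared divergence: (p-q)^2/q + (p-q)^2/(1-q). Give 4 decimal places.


Chi-squared divergence between Bernoulli distributions:
chi^2 = (p-q)^2/q + (p-q)^2/(1-q).
p = 0.6, q = 0.65, p-q = -0.05.
(p-q)^2 = 0.0025.
term1 = 0.0025/0.65 = 0.003846.
term2 = 0.0025/0.35 = 0.007143.
chi^2 = 0.003846 + 0.007143 = 0.0110

0.0110


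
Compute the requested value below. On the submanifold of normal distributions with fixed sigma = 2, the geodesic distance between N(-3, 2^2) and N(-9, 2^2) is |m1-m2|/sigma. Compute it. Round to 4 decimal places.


On the fixed-variance normal subfamily, geodesic distance = |m1-m2|/sigma.
|-3 - -9| = 6.
sigma = 2.
d = 6/2 = 3.0000

3.0000


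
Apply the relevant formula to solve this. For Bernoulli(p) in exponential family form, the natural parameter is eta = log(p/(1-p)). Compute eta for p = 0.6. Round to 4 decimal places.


Natural parameter for Bernoulli: eta = log(p/(1-p)).
p = 0.6, 1-p = 0.4.
p/(1-p) = 1.5.
eta = log(1.5) = 0.4055

0.4055


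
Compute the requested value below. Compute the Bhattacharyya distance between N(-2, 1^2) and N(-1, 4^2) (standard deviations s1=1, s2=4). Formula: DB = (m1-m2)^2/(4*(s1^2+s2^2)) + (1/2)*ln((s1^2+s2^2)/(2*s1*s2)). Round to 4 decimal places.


Bhattacharyya distance between two Gaussians:
DB = (m1-m2)^2/(4*(s1^2+s2^2)) + (1/2)*ln((s1^2+s2^2)/(2*s1*s2)).
(m1-m2)^2 = (-1)^2 = 1.
s1^2+s2^2 = 1 + 16 = 17.
term1 = 1/68 = 0.014706.
term2 = 0.5*ln(17/8.0) = 0.376886.
DB = 0.014706 + 0.376886 = 0.3916

0.3916


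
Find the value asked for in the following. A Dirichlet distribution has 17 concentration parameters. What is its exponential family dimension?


Exponential family dimension calculation:
Dirichlet with 17 components has 17 natural parameters.

17


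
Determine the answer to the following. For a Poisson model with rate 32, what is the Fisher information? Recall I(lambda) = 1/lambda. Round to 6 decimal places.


Fisher information for Poisson: I(lambda) = 1/lambda.
lambda = 32.
I(lambda) = 1/32 = 0.031250

0.031250


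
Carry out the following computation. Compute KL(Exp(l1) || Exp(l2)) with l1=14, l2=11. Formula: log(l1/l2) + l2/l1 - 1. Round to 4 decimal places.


KL divergence for exponential family:
KL = log(l1/l2) + l2/l1 - 1.
log(14/11) = 0.241162.
11/14 = 0.785714.
KL = 0.241162 + 0.785714 - 1 = 0.0269

0.0269


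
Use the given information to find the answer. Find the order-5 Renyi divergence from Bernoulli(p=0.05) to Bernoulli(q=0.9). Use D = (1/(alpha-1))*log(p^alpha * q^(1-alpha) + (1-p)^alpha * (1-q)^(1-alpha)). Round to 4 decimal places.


Renyi divergence of order alpha between Bernoulli distributions:
D = (1/(alpha-1))*log(p^alpha * q^(1-alpha) + (1-p)^alpha * (1-q)^(1-alpha)).
alpha = 5, p = 0.05, q = 0.9.
p^alpha * q^(1-alpha) = 0.05^5 * 0.9^-4 = 0.0.
(1-p)^alpha * (1-q)^(1-alpha) = 0.95^5 * 0.1^-4 = 7737.809375.
sum = 0.0 + 7737.809375 = 7737.809375.
D = (1/4)*log(7737.809375) = 2.2385

2.2385


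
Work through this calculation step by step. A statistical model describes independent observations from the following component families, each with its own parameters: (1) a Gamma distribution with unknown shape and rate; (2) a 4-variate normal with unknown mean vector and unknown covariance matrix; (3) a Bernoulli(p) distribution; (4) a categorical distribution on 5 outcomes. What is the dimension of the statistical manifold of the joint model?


The dimension of a statistical manifold equals the number of free
(independent) real parameters of the model. For a product of independent
blocks the parameter counts add.
- Gamma (shape, rate): 2.
- 4-variate normal: 4 (mean) + 4*5/2 = 10 (symmetric covariance) = 14.
- Bernoulli (p): 1.
- categorical on 5 outcomes (probabilities sum to 1): 5-1 = 4.
Total = 2 + 14 + 1 + 4 = 21.
Dimension = 21

21


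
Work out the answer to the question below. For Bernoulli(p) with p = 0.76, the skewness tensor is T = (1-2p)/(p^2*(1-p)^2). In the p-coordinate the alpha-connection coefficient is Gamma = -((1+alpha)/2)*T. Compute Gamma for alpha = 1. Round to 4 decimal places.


Skewness (Amari-Chentsov) tensor: T = (1-2p)/(p^2*(1-p)^2).
p = 0.76, 1-2p = -0.52, p^2 = 0.5776, (1-p)^2 = 0.0576.
T = -0.52/(0.5776 * 0.0576) = -15.629809.
In the p-coordinate, Gamma^(alpha) = Gamma^(0) - (alpha/2)*T with Gamma^(0) = (1/2)*g'(p) = -T/2,
so Gamma^(alpha) = -((1+alpha)/2)*T.
alpha = 1, -(1+alpha)/2 = -1.0.
Gamma = -1.0 * -15.629809 = 15.6298

15.6298


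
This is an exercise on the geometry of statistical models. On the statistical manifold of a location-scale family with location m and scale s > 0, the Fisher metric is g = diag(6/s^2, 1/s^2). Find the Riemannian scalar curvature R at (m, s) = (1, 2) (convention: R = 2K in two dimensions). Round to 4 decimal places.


The metric has the form g = (A dm^2 + B ds^2)/s^2 with A = 6, B = 1.
Substitute u = sqrt(A/B)*m: g = B*(du^2 + ds^2)/s^2, i.e. B times the
Poincare upper half-plane metric, which has constant Gaussian curvature -1.
Scaling a 2D metric by a constant c divides the Gaussian curvature by c,
so K = -1/B = -1/(1) = -1.0000 everywhere (the point (m, s) = (1, 2) is irrelevant:
the curvature is constant).
Scalar curvature in dimension 2: R = 2K = -2/(1) = -2.0000.

-2.0000


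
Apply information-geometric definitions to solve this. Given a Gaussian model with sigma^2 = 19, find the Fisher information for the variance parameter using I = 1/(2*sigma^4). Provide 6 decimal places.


Fisher information for variance: I(sigma^2) = 1/(2*sigma^4).
sigma^2 = 19, so sigma^4 = 361.
I = 1/(2*361) = 1/722 = 0.001385

0.001385


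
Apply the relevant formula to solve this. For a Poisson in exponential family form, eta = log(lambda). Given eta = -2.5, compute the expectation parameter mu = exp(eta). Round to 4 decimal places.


Expectation parameter for Poisson exponential family:
mu = exp(eta).
eta = -2.5.
mu = exp(-2.5) = 0.0821

0.0821


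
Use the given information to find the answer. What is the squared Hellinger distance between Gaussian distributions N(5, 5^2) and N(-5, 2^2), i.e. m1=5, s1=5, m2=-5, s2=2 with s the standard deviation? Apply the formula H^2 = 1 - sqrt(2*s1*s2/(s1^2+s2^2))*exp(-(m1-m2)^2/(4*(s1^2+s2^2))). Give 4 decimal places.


Squared Hellinger distance for Gaussians:
H^2 = 1 - sqrt(2*s1*s2/(s1^2+s2^2)) * exp(-(m1-m2)^2/(4*(s1^2+s2^2))).
s1^2 = 25, s2^2 = 4, s1^2+s2^2 = 29.
sqrt(2*5*2/(29)) = 0.830455.
(m1-m2)^2 = (10)^2 = 100.
exp(-100/(4*29)) = exp(-0.862069) = 0.422287.
H^2 = 1 - 0.830455*0.422287 = 0.6493

0.6493


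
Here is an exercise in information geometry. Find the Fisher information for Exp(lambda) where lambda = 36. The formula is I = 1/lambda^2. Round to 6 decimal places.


Fisher information for exponential: I(lambda) = 1/lambda^2.
lambda = 36, lambda^2 = 1296.
I = 1/1296 = 0.000772

0.000772


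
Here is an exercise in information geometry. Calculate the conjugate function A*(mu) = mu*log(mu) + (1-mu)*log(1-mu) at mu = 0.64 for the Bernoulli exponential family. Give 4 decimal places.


Legendre transform for Bernoulli:
A*(mu) = mu*log(mu) + (1-mu)*log(1-mu).
mu = 0.64, 1-mu = 0.36.
mu*log(mu) = 0.64*log(0.64) = -0.285624.
(1-mu)*log(1-mu) = 0.36*log(0.36) = -0.367794.
A* = -0.285624 + -0.367794 = -0.6534

-0.6534


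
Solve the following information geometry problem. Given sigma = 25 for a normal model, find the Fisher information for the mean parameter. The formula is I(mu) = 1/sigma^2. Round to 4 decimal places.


The Fisher information for the mean of a normal distribution is I(mu) = 1/sigma^2.
sigma = 25, so sigma^2 = 625.
I(mu) = 1/625 = 0.0016

0.0016


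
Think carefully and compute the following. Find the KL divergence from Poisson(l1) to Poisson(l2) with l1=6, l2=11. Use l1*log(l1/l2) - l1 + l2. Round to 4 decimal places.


KL divergence for Poisson:
KL = l1*log(l1/l2) - l1 + l2.
l1 = 6, l2 = 11.
log(6/11) = -0.606136.
l1*log(l1/l2) = 6 * -0.606136 = -3.636815.
KL = -3.636815 - 6 + 11 = 1.3632

1.3632


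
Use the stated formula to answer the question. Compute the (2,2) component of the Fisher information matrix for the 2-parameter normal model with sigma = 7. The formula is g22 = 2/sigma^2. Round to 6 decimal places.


For the 2-parameter normal family, the Fisher metric has:
  g11 = 1/sigma^2, g22 = 2/sigma^2.
sigma = 7, sigma^2 = 49.
g22 = 0.040816

0.040816


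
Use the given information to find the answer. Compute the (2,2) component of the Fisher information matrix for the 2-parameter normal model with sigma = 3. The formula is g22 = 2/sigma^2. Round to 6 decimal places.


For the 2-parameter normal family, the Fisher metric has:
  g11 = 1/sigma^2, g22 = 2/sigma^2.
sigma = 3, sigma^2 = 9.
g22 = 0.222222

0.222222


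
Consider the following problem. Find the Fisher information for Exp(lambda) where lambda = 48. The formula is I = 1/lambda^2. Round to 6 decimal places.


Fisher information for exponential: I(lambda) = 1/lambda^2.
lambda = 48, lambda^2 = 2304.
I = 1/2304 = 0.000434

0.000434


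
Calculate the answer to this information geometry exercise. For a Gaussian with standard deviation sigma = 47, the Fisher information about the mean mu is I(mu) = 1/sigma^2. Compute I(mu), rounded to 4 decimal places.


The Fisher information for the mean of a normal distribution is I(mu) = 1/sigma^2.
sigma = 47, so sigma^2 = 2209.
I(mu) = 1/2209 = 0.0005

0.0005


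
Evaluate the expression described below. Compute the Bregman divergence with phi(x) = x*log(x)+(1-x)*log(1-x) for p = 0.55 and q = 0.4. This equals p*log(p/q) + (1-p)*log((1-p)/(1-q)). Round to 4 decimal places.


Bregman divergence with negative entropy generator:
D = p*log(p/q) + (1-p)*log((1-p)/(1-q)).
p = 0.55, q = 0.4.
p*log(p/q) = 0.55*log(0.55/0.4) = 0.17515.
(1-p)*log((1-p)/(1-q)) = 0.45*log(0.45/0.6) = -0.129457.
D = 0.17515 + -0.129457 = 0.0457

0.0457


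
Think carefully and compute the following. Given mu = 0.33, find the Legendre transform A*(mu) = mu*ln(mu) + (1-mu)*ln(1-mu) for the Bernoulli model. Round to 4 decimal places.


Legendre transform for Bernoulli:
A*(mu) = mu*log(mu) + (1-mu)*log(1-mu).
mu = 0.33, 1-mu = 0.67.
mu*log(mu) = 0.33*log(0.33) = -0.365859.
(1-mu)*log(1-mu) = 0.67*log(0.67) = -0.26832.
A* = -0.365859 + -0.26832 = -0.6342

-0.6342


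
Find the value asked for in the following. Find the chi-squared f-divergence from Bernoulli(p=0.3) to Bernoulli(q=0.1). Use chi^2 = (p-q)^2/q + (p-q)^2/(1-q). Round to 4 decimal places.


Chi-squared divergence between Bernoulli distributions:
chi^2 = (p-q)^2/q + (p-q)^2/(1-q).
p = 0.3, q = 0.1, p-q = 0.2.
(p-q)^2 = 0.04.
term1 = 0.04/0.1 = 0.4.
term2 = 0.04/0.9 = 0.044444.
chi^2 = 0.4 + 0.044444 = 0.4444

0.4444


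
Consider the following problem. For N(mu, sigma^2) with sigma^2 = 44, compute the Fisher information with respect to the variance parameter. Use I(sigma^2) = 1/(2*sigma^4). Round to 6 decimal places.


Fisher information for variance: I(sigma^2) = 1/(2*sigma^4).
sigma^2 = 44, so sigma^4 = 1936.
I = 1/(2*1936) = 1/3872 = 0.000258

0.000258


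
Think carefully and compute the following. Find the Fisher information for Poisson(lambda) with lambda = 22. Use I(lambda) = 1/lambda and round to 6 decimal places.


Fisher information for Poisson: I(lambda) = 1/lambda.
lambda = 22.
I(lambda) = 1/22 = 0.045455

0.045455


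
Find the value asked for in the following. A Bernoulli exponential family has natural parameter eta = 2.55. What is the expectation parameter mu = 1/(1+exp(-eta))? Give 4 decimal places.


Dual coordinate (expectation parameter) for Bernoulli:
mu = 1/(1+exp(-eta)).
eta = 2.55.
exp(-eta) = exp(-2.55) = 0.078082.
mu = 1/(1+0.078082) = 0.9276

0.9276


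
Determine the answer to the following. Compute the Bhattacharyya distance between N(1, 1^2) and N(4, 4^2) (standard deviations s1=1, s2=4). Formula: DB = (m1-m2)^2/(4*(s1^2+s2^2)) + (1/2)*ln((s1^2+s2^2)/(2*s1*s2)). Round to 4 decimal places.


Bhattacharyya distance between two Gaussians:
DB = (m1-m2)^2/(4*(s1^2+s2^2)) + (1/2)*ln((s1^2+s2^2)/(2*s1*s2)).
(m1-m2)^2 = (-3)^2 = 9.
s1^2+s2^2 = 1 + 16 = 17.
term1 = 9/68 = 0.132353.
term2 = 0.5*ln(17/8.0) = 0.376886.
DB = 0.132353 + 0.376886 = 0.5092

0.5092


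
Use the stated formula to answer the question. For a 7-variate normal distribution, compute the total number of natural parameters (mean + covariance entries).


Exponential family dimension calculation:
For 7-dim MVN: mean has 7 params, covariance has 7*8/2 = 28 unique entries.
Total dim = 7 + 28 = 35.

35


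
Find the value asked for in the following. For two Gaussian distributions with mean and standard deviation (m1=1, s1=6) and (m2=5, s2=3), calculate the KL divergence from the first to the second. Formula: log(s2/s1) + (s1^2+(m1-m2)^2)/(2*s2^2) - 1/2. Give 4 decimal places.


KL divergence between normal distributions:
KL = log(s2/s1) + (s1^2 + (m1-m2)^2)/(2*s2^2) - 1/2.
log(3/6) = -0.693147.
(6^2 + (1-5)^2)/(2*3^2) = (36 + 16)/18 = 2.888889.
KL = -0.693147 + 2.888889 - 0.5 = 1.6957

1.6957


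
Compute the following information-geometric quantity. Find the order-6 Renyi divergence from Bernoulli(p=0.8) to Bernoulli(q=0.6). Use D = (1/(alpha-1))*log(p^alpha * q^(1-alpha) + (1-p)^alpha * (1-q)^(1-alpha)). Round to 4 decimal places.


Renyi divergence of order alpha between Bernoulli distributions:
D = (1/(alpha-1))*log(p^alpha * q^(1-alpha) + (1-p)^alpha * (1-q)^(1-alpha)).
alpha = 6, p = 0.8, q = 0.6.
p^alpha * q^(1-alpha) = 0.8^6 * 0.6^-5 = 3.371193.
(1-p)^alpha * (1-q)^(1-alpha) = 0.2^6 * 0.4^-5 = 0.00625.
sum = 3.371193 + 0.00625 = 3.377443.
D = (1/5)*log(3.377443) = 0.2434

0.2434


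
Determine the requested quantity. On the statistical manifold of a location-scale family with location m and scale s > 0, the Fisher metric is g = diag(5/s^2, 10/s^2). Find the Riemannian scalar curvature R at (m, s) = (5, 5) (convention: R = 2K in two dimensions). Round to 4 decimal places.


The metric has the form g = (A dm^2 + B ds^2)/s^2 with A = 5, B = 10.
Substitute u = sqrt(A/B)*m: g = B*(du^2 + ds^2)/s^2, i.e. B times the
Poincare upper half-plane metric, which has constant Gaussian curvature -1.
Scaling a 2D metric by a constant c divides the Gaussian curvature by c,
so K = -1/B = -1/(10) = -0.1000 everywhere (the point (m, s) = (5, 5) is irrelevant:
the curvature is constant).
Scalar curvature in dimension 2: R = 2K = -2/(10) = -0.2000.

-0.2000


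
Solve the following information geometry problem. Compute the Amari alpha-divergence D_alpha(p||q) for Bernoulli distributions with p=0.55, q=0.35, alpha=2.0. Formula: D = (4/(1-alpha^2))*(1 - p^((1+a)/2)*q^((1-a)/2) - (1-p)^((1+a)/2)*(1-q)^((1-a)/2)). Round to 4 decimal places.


Amari alpha-divergence:
D = (4/(1-alpha^2))*(1 - p^((1+a)/2)*q^((1-a)/2) - (1-p)^((1+a)/2)*(1-q)^((1-a)/2)).
alpha = 2.0, p = 0.55, q = 0.35.
e1 = (1+alpha)/2 = 1.5, e2 = (1-alpha)/2 = -0.5.
t1 = p^e1 * q^e2 = 0.55^1.5 * 0.35^-0.5 = 0.689461.
t2 = (1-p)^e1 * (1-q)^e2 = 0.45^1.5 * 0.65^-0.5 = 0.374423.
4/(1-alpha^2) = -1.333333.
D = -1.333333*(1 - 0.689461 - 0.374423) = 0.0852

0.0852


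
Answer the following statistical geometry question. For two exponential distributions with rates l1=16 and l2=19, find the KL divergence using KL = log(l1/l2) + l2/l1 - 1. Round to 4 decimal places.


KL divergence for exponential family:
KL = log(l1/l2) + l2/l1 - 1.
log(16/19) = -0.17185.
19/16 = 1.1875.
KL = -0.17185 + 1.1875 - 1 = 0.0156

0.0156


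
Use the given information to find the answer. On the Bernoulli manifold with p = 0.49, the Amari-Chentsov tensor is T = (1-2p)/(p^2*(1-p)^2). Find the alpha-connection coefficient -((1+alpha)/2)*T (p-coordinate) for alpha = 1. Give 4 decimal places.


Skewness (Amari-Chentsov) tensor: T = (1-2p)/(p^2*(1-p)^2).
p = 0.49, 1-2p = 0.02, p^2 = 0.2401, (1-p)^2 = 0.2601.
T = 0.02/(0.2401 * 0.2601) = 0.320256.
In the p-coordinate, Gamma^(alpha) = Gamma^(0) - (alpha/2)*T with Gamma^(0) = (1/2)*g'(p) = -T/2,
so Gamma^(alpha) = -((1+alpha)/2)*T.
alpha = 1, -(1+alpha)/2 = -1.0.
Gamma = -1.0 * 0.320256 = -0.3203

-0.3203


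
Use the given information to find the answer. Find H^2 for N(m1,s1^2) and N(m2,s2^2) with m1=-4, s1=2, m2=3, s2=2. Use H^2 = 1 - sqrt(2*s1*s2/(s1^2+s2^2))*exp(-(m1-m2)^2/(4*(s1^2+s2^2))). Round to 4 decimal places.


Squared Hellinger distance for Gaussians:
H^2 = 1 - sqrt(2*s1*s2/(s1^2+s2^2)) * exp(-(m1-m2)^2/(4*(s1^2+s2^2))).
s1^2 = 4, s2^2 = 4, s1^2+s2^2 = 8.
sqrt(2*2*2/(8)) = 1.0.
(m1-m2)^2 = (-7)^2 = 49.
exp(-49/(4*8)) = exp(-1.53125) = 0.216265.
H^2 = 1 - 1.0*0.216265 = 0.7837

0.7837


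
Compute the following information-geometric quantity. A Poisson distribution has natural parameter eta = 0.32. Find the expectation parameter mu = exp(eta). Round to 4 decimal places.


Expectation parameter for Poisson exponential family:
mu = exp(eta).
eta = 0.32.
mu = exp(0.32) = 1.3771

1.3771


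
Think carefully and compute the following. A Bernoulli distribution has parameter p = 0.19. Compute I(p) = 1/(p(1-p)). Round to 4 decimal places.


For Bernoulli(p), Fisher information is I(p) = 1/(p*(1-p)).
p = 0.19, 1-p = 0.81.
p*(1-p) = 0.1539.
I(p) = 1/0.1539 = 6.4977

6.4977


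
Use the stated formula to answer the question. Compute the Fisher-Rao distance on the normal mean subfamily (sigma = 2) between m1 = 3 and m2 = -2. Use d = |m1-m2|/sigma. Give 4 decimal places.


On the fixed-variance normal subfamily, geodesic distance = |m1-m2|/sigma.
|3 - -2| = 5.
sigma = 2.
d = 5/2 = 2.5000

2.5000


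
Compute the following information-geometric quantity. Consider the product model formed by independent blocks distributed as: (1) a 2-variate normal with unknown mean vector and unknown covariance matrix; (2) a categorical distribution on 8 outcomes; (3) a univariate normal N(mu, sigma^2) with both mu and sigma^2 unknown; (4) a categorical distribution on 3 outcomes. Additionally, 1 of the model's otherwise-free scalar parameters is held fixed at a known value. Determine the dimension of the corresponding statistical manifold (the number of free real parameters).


The dimension of a statistical manifold equals the number of free
(independent) real parameters of the model. For a product of independent
blocks the parameter counts add.
- 2-variate normal: 2 (mean) + 2*3/2 = 3 (symmetric covariance) = 5.
- categorical on 8 outcomes (probabilities sum to 1): 8-1 = 7.
- normal (mu, sigma^2): 2.
- categorical on 3 outcomes (probabilities sum to 1): 3-1 = 2.
Total = 5 + 7 + 2 + 2 = 16.
1 parameter(s) fixed at known values: 16 - 1 = 15.
Dimension = 15

15


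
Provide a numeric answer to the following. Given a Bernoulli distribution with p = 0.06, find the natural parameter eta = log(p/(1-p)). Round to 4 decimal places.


Natural parameter for Bernoulli: eta = log(p/(1-p)).
p = 0.06, 1-p = 0.94.
p/(1-p) = 0.06383.
eta = log(0.06383) = -2.7515

-2.7515


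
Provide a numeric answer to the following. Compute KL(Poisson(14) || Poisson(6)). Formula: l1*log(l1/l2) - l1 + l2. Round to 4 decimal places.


KL divergence for Poisson:
KL = l1*log(l1/l2) - l1 + l2.
l1 = 14, l2 = 6.
log(14/6) = 0.847298.
l1*log(l1/l2) = 14 * 0.847298 = 11.86217.
KL = 11.86217 - 14 + 6 = 3.8622

3.8622


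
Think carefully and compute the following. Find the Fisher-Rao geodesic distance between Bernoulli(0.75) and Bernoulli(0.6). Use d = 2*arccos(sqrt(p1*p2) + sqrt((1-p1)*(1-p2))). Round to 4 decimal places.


Geodesic distance on Bernoulli manifold:
d(p1,p2) = 2*arccos(sqrt(p1*p2) + sqrt((1-p1)*(1-p2))).
sqrt(p1*p2) = sqrt(0.75*0.6) = 0.67082.
sqrt((1-p1)*(1-p2)) = sqrt(0.25*0.4) = 0.316228.
arg = 0.67082 + 0.316228 = 0.987048.
d = 2*arccos(0.987048) = 0.3222

0.3222


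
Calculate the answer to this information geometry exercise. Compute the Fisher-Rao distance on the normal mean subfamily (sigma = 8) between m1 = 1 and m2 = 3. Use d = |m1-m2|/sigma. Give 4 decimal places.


On the fixed-variance normal subfamily, geodesic distance = |m1-m2|/sigma.
|1 - 3| = 2.
sigma = 8.
d = 2/8 = 0.2500

0.2500


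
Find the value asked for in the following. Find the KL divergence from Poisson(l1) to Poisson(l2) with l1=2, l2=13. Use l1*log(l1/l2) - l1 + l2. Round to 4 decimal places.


KL divergence for Poisson:
KL = l1*log(l1/l2) - l1 + l2.
l1 = 2, l2 = 13.
log(2/13) = -1.871802.
l1*log(l1/l2) = 2 * -1.871802 = -3.743604.
KL = -3.743604 - 2 + 13 = 7.2564

7.2564


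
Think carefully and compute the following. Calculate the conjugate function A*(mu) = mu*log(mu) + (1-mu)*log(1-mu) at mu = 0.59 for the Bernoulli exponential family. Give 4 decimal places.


Legendre transform for Bernoulli:
A*(mu) = mu*log(mu) + (1-mu)*log(1-mu).
mu = 0.59, 1-mu = 0.41.
mu*log(mu) = 0.59*log(0.59) = -0.311303.
(1-mu)*log(1-mu) = 0.41*log(0.41) = -0.365555.
A* = -0.311303 + -0.365555 = -0.6769

-0.6769


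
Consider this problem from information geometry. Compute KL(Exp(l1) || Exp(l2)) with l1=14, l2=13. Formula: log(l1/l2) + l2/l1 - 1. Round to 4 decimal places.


KL divergence for exponential family:
KL = log(l1/l2) + l2/l1 - 1.
log(14/13) = 0.074108.
13/14 = 0.928571.
KL = 0.074108 + 0.928571 - 1 = 0.0027

0.0027


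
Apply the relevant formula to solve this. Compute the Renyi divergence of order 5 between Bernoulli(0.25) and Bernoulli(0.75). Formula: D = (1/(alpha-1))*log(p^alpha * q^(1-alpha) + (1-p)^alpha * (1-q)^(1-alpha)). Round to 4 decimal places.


Renyi divergence of order alpha between Bernoulli distributions:
D = (1/(alpha-1))*log(p^alpha * q^(1-alpha) + (1-p)^alpha * (1-q)^(1-alpha)).
alpha = 5, p = 0.25, q = 0.75.
p^alpha * q^(1-alpha) = 0.25^5 * 0.75^-4 = 0.003086.
(1-p)^alpha * (1-q)^(1-alpha) = 0.75^5 * 0.25^-4 = 60.75.
sum = 0.003086 + 60.75 = 60.753086.
D = (1/4)*log(60.753086) = 1.0267

1.0267


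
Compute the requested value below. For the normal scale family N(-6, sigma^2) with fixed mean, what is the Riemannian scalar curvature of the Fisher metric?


This family has a single free parameter, so its statistical manifold
is 1-dimensional. The Riemann curvature tensor of any 1-dimensional
Riemannian manifold vanishes identically, so R = 0.

0


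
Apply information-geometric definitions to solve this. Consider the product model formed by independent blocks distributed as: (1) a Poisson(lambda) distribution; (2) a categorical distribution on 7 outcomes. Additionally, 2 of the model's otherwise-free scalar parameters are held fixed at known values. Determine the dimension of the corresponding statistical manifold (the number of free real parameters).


The dimension of a statistical manifold equals the number of free
(independent) real parameters of the model. For a product of independent
blocks the parameter counts add.
- Poisson (lambda): 1.
- categorical on 7 outcomes (probabilities sum to 1): 7-1 = 6.
Total = 1 + 6 = 7.
2 parameter(s) fixed at known values: 7 - 2 = 5.
Dimension = 5

5


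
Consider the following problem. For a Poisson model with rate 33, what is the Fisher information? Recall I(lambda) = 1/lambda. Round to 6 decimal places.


Fisher information for Poisson: I(lambda) = 1/lambda.
lambda = 33.
I(lambda) = 1/33 = 0.030303

0.030303


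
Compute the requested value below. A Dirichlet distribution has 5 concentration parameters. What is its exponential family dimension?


Exponential family dimension calculation:
Dirichlet with 5 components has 5 natural parameters.

5


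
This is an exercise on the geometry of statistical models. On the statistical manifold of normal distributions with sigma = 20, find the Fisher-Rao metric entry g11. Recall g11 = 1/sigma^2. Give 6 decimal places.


For the 2-parameter normal family, the Fisher metric has:
  g11 = 1/sigma^2, g22 = 2/sigma^2.
sigma = 20, sigma^2 = 400.
g11 = 0.002500

0.002500


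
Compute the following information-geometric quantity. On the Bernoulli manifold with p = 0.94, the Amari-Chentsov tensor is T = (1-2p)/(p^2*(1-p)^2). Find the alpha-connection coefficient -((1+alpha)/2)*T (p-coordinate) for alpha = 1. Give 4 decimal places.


Skewness (Amari-Chentsov) tensor: T = (1-2p)/(p^2*(1-p)^2).
p = 0.94, 1-2p = -0.88, p^2 = 0.8836, (1-p)^2 = 0.0036.
T = -0.88/(0.8836 * 0.0036) = -276.646044.
In the p-coordinate, Gamma^(alpha) = Gamma^(0) - (alpha/2)*T with Gamma^(0) = (1/2)*g'(p) = -T/2,
so Gamma^(alpha) = -((1+alpha)/2)*T.
alpha = 1, -(1+alpha)/2 = -1.0.
Gamma = -1.0 * -276.646044 = 276.6460

276.6460


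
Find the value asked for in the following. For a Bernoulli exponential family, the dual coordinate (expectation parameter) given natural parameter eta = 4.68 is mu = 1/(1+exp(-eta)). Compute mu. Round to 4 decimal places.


Dual coordinate (expectation parameter) for Bernoulli:
mu = 1/(1+exp(-eta)).
eta = 4.68.
exp(-eta) = exp(-4.68) = 0.009279.
mu = 1/(1+0.009279) = 0.9908

0.9908


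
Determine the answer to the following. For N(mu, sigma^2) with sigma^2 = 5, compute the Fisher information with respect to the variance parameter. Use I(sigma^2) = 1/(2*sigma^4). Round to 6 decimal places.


Fisher information for variance: I(sigma^2) = 1/(2*sigma^4).
sigma^2 = 5, so sigma^4 = 25.
I = 1/(2*25) = 1/50 = 0.020000

0.020000


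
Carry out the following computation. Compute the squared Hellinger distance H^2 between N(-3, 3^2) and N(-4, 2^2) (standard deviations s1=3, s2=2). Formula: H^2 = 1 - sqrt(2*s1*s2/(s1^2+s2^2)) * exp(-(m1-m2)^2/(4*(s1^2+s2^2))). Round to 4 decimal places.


Squared Hellinger distance for Gaussians:
H^2 = 1 - sqrt(2*s1*s2/(s1^2+s2^2)) * exp(-(m1-m2)^2/(4*(s1^2+s2^2))).
s1^2 = 9, s2^2 = 4, s1^2+s2^2 = 13.
sqrt(2*3*2/(13)) = 0.960769.
(m1-m2)^2 = (1)^2 = 1.
exp(-1/(4*13)) = exp(-0.019231) = 0.980953.
H^2 = 1 - 0.960769*0.980953 = 0.0575

0.0575
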